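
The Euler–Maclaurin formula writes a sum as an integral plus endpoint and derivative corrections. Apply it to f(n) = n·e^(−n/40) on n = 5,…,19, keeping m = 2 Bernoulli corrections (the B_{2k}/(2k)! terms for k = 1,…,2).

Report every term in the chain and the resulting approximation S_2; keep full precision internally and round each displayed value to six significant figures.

Integral: ∫_5^19 x·e^(−x/40) dx = 120.846.
½[f(5) + f(19)] = ½[4.41248 + 11.8158] = 8.11415.
So far: 128.960.
Order-1 term: 1/12 · (0.326490 − 0.772185) = -0.0371413.
After k=1: 128.923.
Order-2 term: −1/720 · (0.000981412 − 0.00158574) = 8.39339e-07.

S_2 ≈ 128.923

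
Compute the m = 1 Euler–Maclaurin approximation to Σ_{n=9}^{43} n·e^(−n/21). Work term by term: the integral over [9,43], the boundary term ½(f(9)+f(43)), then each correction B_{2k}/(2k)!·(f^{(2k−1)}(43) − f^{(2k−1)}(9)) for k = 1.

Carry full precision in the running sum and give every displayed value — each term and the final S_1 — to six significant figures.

Integral: ∫_9^43 x·e^(−x/21) dx = 236.974.
½[f(9) + f(43)] = ½[5.86295 + 5.54880] = 5.70587.
So far: 242.680.
Correction k=1: B_{2}/2! · (f^{(1)}(43) − f^{(1)}(9)) = 1/12 · (-0.135187 − 0.372251) = -0.0422865.

S_1 ≈ 242.638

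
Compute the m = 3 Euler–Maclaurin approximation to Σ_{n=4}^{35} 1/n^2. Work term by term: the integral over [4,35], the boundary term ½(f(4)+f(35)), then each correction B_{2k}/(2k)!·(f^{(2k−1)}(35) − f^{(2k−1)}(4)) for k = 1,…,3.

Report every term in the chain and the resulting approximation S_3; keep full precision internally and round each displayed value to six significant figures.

Integral: ∫_4^35 1/x^2 dx = 0.221429.
Endpoint term: (f(4) + f(35))/2 = (0.0625000 + 0.000816327)/2 = 0.0316582.
Integral + boundary = 0.253087.
k=1: B_{2}/(2)! × [f^{(1)}(35) − f^{(1)}(4)] = 1/12 × (-4.66472e-05 − (-0.0312500)) = 0.00260028.
After k=1: 0.255687.
k=2: B_{4}/(4)! × [f^{(3)}(35) − f^{(3)}(4)] = −1/720 × (-4.56952e-07 − (-0.0234375)) = -3.25514e-05.
After k=2: 0.255654.
k=3: B_{6}/(6)! × [f^{(5)}(35) − f^{(5)}(4)] = 1/30240 × (-1.11907e-08 − (-0.0439453)) = 1.45322e-06.

S_3 ≈ 0.255656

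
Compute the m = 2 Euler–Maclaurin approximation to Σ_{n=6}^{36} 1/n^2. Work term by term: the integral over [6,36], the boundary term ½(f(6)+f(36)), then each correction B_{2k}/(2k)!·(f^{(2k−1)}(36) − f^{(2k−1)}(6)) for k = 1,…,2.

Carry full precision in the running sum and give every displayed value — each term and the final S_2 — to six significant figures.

S_2 ≈ 0.153927

∫_6^36 1/x^2 dx evaluates to 0.138889.
½[f(6) + f(36)] = ½[0.0277778 + 0.000771605] = 0.0142747.
So far: 0.153164.
Correction k=1: B_{2}/2! · (f^{(1)}(36) − f^{(1)}(6)) = 1/12 · (-4.28669e-05 − (-0.00925926)) = 0.000768033.
Running total after k=1: 0.153932.
Correction k=2: B_{4}/4! · (f^{(3)}(36) − f^{(3)}(6)) = −1/720 · (-3.96916e-07 − (-0.00308642)) = -4.28614e-06.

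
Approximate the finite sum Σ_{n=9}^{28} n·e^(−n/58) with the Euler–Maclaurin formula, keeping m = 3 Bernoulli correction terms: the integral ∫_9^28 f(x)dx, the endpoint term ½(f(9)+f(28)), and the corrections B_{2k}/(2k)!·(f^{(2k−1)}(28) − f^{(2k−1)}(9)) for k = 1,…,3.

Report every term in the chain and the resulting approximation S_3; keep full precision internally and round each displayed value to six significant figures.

S_3 ≈ 261.925

Integral: ∫_9^28 x·e^(−x/58) dx = 249.467.
Boundary: ½(f(9) + f(28)) = ½(7.70641 + 17.2782) = 12.4923.
Running total after boundary: 261.959.
Order-1 term: 1/12 · (0.319179 − 0.723398) = -0.0336850.
After k=1: 261.925.
Order-2 term: −1/720 · (0.000461753 − 0.000724118) = 3.64396e-07.
After k=2: 261.925.
Order-3 term: 1/30240 · (2.46321e-07 − 3.66586e-07) = -3.97701e-12.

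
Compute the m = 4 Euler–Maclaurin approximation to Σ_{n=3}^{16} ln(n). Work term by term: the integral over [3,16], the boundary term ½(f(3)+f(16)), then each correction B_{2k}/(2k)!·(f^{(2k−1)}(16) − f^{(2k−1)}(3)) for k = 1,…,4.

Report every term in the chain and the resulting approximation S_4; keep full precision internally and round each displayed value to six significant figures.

S_4 ≈ 29.9787

Integral: ∫_3^16 ln(x) dx = 28.0656.
Endpoint term: (f(3) + f(16))/2 = (1.09861 + 2.77259)/2 = 1.93560.
So far: 30.0012.
Correction k=1: B_{2}/2! · (f^{(1)}(16) − f^{(1)}(3)) = 1/12 · (0.0625000 − 0.333333) = -0.0225694.
Partial sum through k=1: 29.9786.
Correction k=2: B_{4}/4! · (f^{(3)}(16) − f^{(3)}(3)) = −1/720 · (0.000488281 − 0.0740741) = 0.000102202.
Partial sum through k=2: 29.9787.
Correction k=3: B_{6}/6! · (f^{(5)}(16) − f^{(5)}(3)) = 1/30240 · (2.28882e-05 − 0.0987654) = -3.26530e-06.
Partial sum through k=3: 29.9787.
Correction k=4: B_{8}/8! · (f^{(7)}(16) − f^{(7)}(3)) = −1/1209600 · (2.68221e-06 − 0.329218) = 2.72169e-07.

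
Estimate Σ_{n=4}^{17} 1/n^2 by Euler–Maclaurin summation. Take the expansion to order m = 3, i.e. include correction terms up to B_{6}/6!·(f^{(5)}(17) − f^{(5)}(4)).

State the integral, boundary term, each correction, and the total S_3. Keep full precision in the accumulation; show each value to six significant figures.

S_3 ≈ 0.226696

∫_4^17 1/x^2 dx evaluates to 0.191176.
½[f(4) + f(17)] = ½[0.0625000 + 0.00346021] = 0.0329801.
So far: 0.224157.
k=1: B_{2}/(2)! × [f^{(1)}(17) − f^{(1)}(4)] = 1/12 × (-0.000407083 − (-0.0312500)) = 0.00257024.
Partial sum through k=1: 0.226727.
k=2: B_{4}/(4)! × [f^{(3)}(17) − f^{(3)}(4)] = −1/720 × (-1.69031e-05 − (-0.0234375)) = -3.25286e-05.
Partial sum through k=2: 0.226694.
k=3: B_{6}/(6)! × [f^{(5)}(17) − f^{(5)}(4)] = 1/30240 × (-1.75465e-06 − (-0.0439453)) = 1.45316e-06.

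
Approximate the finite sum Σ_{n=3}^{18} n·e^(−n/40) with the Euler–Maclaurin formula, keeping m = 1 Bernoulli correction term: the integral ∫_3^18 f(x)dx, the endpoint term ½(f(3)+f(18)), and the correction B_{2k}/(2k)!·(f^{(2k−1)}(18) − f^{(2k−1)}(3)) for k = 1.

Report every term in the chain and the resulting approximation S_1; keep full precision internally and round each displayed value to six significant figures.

S_1 ≈ 123.509

The integral term ∫_3^18 x·e^(−x/40) dx = 116.421.
Endpoint term: (f(3) + f(18))/2 = (2.78323 + 11.4773)/2 = 7.13027.
Integral + boundary = 123.552.
Correction k=1: B_{2}/2! · (f^{(1)}(18) − f^{(1)}(3)) = 1/12 · (0.350695 − 0.858163) = -0.0422889.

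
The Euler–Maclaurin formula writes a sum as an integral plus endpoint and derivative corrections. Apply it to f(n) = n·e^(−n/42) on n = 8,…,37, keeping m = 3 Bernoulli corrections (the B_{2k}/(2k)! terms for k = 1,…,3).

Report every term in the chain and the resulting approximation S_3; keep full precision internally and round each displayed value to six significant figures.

S_3 ≈ 371.769

The integral term ∫_8^37 x·e^(−x/42) dx = 360.848.
½[f(8) + f(37)] = ½[6.61252 + 15.3324] = 10.9724.
Running total after boundary: 371.820.
k=1: B_{2}/(2)! × [f^{(1)}(37) − f^{(1)}(8)] = 1/12 × (0.0493319 − 0.669124) = -0.0516494.
Partial sum through k=1: 371.769.
k=2: B_{4}/(4)! × [f^{(3)}(37) − f^{(3)}(8)] = −1/720 × (0.000497794 − 0.00131647) = 1.13705e-06.
Partial sum through k=2: 371.769.
k=3: B_{6}/(6)! × [f^{(5)}(37) − f^{(5)}(8)] = 1/30240 × (5.48538e-07 − 1.27756e-06) = -2.41079e-11.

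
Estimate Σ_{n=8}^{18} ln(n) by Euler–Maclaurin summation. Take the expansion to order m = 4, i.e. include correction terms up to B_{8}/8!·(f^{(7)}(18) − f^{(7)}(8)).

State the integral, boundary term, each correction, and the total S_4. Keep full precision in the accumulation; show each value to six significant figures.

∫_8^18 ln(x) dx evaluates to 25.3912.
Boundary: ½(f(8) + f(18)) = ½(2.07944 + 2.89037) = 2.48491.
Integral + boundary = 27.8761.
k=1: B_{2}/(2)! × [f^{(1)}(18) − f^{(1)}(8)] = 1/12 × (0.0555556 − 0.125000) = -0.00578704.
After k=1: 27.8703.
k=2: B_{4}/(4)! × [f^{(3)}(18) − f^{(3)}(8)] = −1/720 × (0.000342936 − 0.00390625) = 4.94905e-06.
After k=2: 27.8703.
k=3: B_{6}/(6)! × [f^{(5)}(18) − f^{(5)}(8)] = 1/30240 × (1.27013e-05 − 0.000732422) = -2.38003e-08.
After k=3: 27.8703.
k=4: B_{8}/(8)! × [f^{(7)}(18) − f^{(7)}(8)] = −1/1209600 × (1.17605e-06 − 0.000343323) = 2.82859e-10.

S_4 ≈ 27.8703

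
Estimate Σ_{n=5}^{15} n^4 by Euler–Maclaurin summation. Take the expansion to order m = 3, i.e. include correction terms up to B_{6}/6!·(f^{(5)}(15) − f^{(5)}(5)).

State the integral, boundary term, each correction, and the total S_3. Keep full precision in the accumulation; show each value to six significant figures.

S_3 ≈ 177958

∫_5^15 x^4 dx evaluates to 151250.
Endpoint term: (f(5) + f(15))/2 = (625.000 + 50625.0)/2 = 25625.0.
Integral + boundary = 176875.
Order-1 term: 1/12 · (13500.0 − 500.000) = 1083.33.
After k=1: 177958.
Order-2 term: −1/720 · (360.000 − 120.000) = -0.333333.
After k=2: 177958.
Order-3 term: 1/30240 · (0.00000 − 0.00000) = 0.00000.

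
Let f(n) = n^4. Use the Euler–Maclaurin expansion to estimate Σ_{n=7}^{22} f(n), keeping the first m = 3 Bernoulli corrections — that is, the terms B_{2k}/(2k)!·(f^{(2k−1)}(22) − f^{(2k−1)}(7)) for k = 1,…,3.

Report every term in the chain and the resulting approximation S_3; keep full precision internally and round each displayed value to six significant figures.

S_3 ≈ 1.14913e+06

∫_7^22 x^4 dx evaluates to 1.02736e+06.
½[f(7) + f(22)] = ½[2401.00 + 234256] = 118328.
So far: 1.14569e+06.
Correction k=1: B_{2}/2! · (f^{(1)}(22) − f^{(1)}(7)) = 1/12 · (42592.0 − 1372.00) = 3435.00.
After k=1: 1.14913e+06.
Correction k=2: B_{4}/4! · (f^{(3)}(22) − f^{(3)}(7)) = −1/720 · (528.000 − 168.000) = -0.500000.
After k=2: 1.14913e+06.
Correction k=3: B_{6}/6! · (f^{(5)}(22) − f^{(5)}(7)) = 1/30240 · (0.00000 − 0.00000) = 0.00000.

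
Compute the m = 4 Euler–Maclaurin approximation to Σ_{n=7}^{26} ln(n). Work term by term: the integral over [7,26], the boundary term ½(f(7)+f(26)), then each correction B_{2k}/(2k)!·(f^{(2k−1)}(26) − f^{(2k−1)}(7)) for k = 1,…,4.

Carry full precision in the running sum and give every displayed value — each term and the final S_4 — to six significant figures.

The integral term ∫_7^26 ln(x) dx = 52.0891.
Endpoint term: (f(7) + f(26))/2 = (1.94591 + 3.25810)/2 = 2.60200.
Integral + boundary = 54.6911.
Correction k=1: B_{2}/2! · (f^{(1)}(26) − f^{(1)}(7)) = 1/12 · (0.0384615 − 0.142857) = -0.00869963.
Running total after k=1: 54.6824.
Correction k=2: B_{4}/4! · (f^{(3)}(26) − f^{(3)}(7)) = −1/720 · (0.000113792 − 0.00583090) = 7.94043e-06.
Running total after k=2: 54.6825.
Correction k=3: B_{6}/6! · (f^{(5)}(26) − f^{(5)}(7)) = 1/30240 · (2.01997e-06 − 0.00142798) = -4.71546e-08.
Running total after k=3: 54.6825.
Correction k=4: B_{8}/8! · (f^{(7)}(26) − f^{(7)}(7)) = −1/1209600 · (8.96436e-08 − 0.000874271) = 7.22703e-10.

S_4 ≈ 54.6825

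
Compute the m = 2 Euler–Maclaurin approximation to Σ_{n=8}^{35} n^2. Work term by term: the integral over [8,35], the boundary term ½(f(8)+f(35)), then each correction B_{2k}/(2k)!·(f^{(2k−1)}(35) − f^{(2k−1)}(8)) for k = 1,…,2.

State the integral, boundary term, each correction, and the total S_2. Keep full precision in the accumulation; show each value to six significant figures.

∫_8^35 x^2 dx evaluates to 14121.0.
½[f(8) + f(35)] = ½[64.0000 + 1225.00] = 644.500.
Integral + boundary = 14765.5.
Correction k=1: B_{2}/2! · (f^{(1)}(35) − f^{(1)}(8)) = 1/12 · (70.0000 − 16.0000) = 4.50000.
Running total after k=1: 14770.0.
Correction k=2: B_{4}/4! · (f^{(3)}(35) − f^{(3)}(8)) = −1/720 · (0.00000 − 0.00000) = 0.00000.

S_2 ≈ 14770.0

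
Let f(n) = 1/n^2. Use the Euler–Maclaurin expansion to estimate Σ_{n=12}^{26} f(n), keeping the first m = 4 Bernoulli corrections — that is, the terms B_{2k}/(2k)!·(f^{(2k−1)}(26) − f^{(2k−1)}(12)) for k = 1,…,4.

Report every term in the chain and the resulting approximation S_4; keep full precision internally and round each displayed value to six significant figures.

S_4 ≈ 0.0491705

Integral: ∫_12^26 1/x^2 dx = 0.0448718.
Endpoint term: (f(12) + f(26))/2 = (0.00694444 + 0.00147929)/2 = 0.00421187.
Running total after boundary: 0.0490837.
Correction k=1: B_{2}/2! · (f^{(1)}(26) − f^{(1)}(12)) = 1/12 · (-0.000113792 − (-0.00115741)) = 8.69680e-05.
After k=1: 0.0491706.
Correction k=2: B_{4}/4! · (f^{(3)}(26) − f^{(3)}(12)) = −1/720 · (-2.01997e-06 − (-9.64506e-05)) = -1.31154e-07.
After k=2: 0.0491705.
Correction k=3: B_{6}/6! · (f^{(5)}(26) − f^{(5)}(12)) = 1/30240 · (-8.96436e-08 − (-2.00939e-05)) = 6.61516e-10.
After k=3: 0.0491705.
Correction k=4: B_{8}/8! · (f^{(7)}(26) − f^{(7)}(12)) = −1/1209600 · (-7.42609e-09 − (-7.81429e-06)) = -6.45408e-12.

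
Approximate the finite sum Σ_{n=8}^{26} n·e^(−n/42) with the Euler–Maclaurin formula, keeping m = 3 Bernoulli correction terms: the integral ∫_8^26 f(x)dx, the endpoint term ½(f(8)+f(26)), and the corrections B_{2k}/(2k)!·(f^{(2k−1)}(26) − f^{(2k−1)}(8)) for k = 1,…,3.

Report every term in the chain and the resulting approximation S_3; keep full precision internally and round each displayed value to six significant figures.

S_3 ≈ 208.222

Integral: ∫_8^26 x·e^(−x/42) dx = 197.954.
Endpoint term: (f(8) + f(26))/2 = (6.61252 + 13.9999)/2 = 10.3062.
So far: 208.260.
k=1: B_{2}/(2)! × [f^{(1)}(26) − f^{(1)}(8)] = 1/12 × (0.205126 − 0.669124) = -0.0386665.
Running total after k=1: 208.222.
k=2: B_{4}/(4)! × [f^{(3)}(26) − f^{(3)}(8)] = −1/720 × (0.000726780 − 0.00131647) = 8.19015e-07.
Running total after k=2: 208.222.
k=3: B_{6}/(6)! × [f^{(5)}(26) − f^{(5)}(8)] = 1/30240 × (7.58093e-07 − 1.27756e-06) = -1.71782e-11.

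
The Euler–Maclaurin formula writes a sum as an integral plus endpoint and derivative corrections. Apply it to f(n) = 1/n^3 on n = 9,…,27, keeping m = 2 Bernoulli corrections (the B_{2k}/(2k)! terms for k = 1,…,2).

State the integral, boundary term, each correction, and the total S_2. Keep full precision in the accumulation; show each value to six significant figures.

S_2 ≈ 0.00623572

The integral term ∫_9^27 1/x^3 dx = 0.00548697.
Endpoint term: (f(9) + f(27))/2 = (0.00137174 + 5.08053e-05)/2 = 0.000711274.
So far: 0.00619824.
Correction k=1: B_{2}/2! · (f^{(1)}(27) − f^{(1)}(9)) = 1/12 · (-5.64503e-06 − (-0.000457247)) = 3.76335e-05.
Running total after k=1: 0.00623588.
Correction k=2: B_{4}/4! · (f^{(3)}(27) − f^{(3)}(9)) = −1/720 · (-1.54870e-07 − (-0.000112901)) = -1.56591e-07.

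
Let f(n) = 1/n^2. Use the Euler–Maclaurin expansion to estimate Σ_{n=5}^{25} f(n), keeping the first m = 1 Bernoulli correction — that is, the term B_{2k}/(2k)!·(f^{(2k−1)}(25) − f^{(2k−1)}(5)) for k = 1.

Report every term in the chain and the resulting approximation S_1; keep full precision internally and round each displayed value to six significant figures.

∫_5^25 1/x^2 dx evaluates to 0.160000.
Endpoint term: (f(5) + f(25))/2 = (0.0400000 + 0.00160000)/2 = 0.0208000.
Integral + boundary = 0.180800.
Order-1 term: 1/12 · (-0.000128000 − (-0.0160000)) = 0.00132267.

S_1 ≈ 0.182123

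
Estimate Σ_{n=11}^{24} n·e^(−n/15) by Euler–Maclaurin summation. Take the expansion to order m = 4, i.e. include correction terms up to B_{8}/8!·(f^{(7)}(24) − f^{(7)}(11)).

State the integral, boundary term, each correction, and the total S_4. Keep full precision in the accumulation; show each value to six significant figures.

S_4 ≈ 74.2533

∫_11^24 x·e^(−x/15) dx evaluates to 69.2096.
½[f(11) + f(24)] = ½[5.28336 + 4.84552] = 5.06444.
Running total after boundary: 74.2740.
Order-1 term: 1/12 · (-0.121138 − 0.128081) = -0.0207683.
Partial sum through k=1: 74.2533.
Order-2 term: −1/720 · (0.00125625 − 0.00483863) = 4.97554e-06.
Partial sum through k=2: 74.2533.
Order-3 term: 1/30240 · (1.35595e-05 − 4.04801e-05) = -8.90231e-10.
Partial sum through k=3: 74.2533.
Order-4 term: −1/1209600 · (9.57139e-08 − 2.64245e-07) = 1.39328e-13.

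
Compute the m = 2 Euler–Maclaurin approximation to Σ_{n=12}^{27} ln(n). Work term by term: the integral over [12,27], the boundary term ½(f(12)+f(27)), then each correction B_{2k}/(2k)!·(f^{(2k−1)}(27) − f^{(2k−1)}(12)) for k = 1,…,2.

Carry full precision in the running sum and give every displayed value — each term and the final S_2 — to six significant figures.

Integral: ∫_12^27 ln(x) dx = 44.1687.
Boundary: ½(f(12) + f(27)) = ½(2.48491 + 3.29584) = 2.89037.
Running total after boundary: 47.0591.
Order-1 term: 1/12 · (0.0370370 − 0.0833333) = -0.00385802.
After k=1: 47.0552.
Order-2 term: −1/720 · (0.000101611 − 0.00115741) = 1.46638e-06.

S_2 ≈ 47.0552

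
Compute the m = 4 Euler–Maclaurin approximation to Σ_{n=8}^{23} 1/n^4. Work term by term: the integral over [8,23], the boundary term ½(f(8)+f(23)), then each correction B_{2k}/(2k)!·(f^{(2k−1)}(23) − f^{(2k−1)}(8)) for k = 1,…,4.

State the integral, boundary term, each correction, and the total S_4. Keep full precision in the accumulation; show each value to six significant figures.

S_4 ≈ 0.000757545

∫_8^23 1/x^4 dx evaluates to 0.000623645.
Boundary: ½(f(8) + f(23)) = ½(0.000244141 + 3.57346e-06) = 0.000123857.
Running total after boundary: 0.000747502.
Order-1 term: 1/12 · (-6.21471e-07 − (-0.000122070)) = 1.01207e-05.
Running total after k=1: 0.000757623.
Order-2 term: −1/720 · (-3.52441e-08 − (-5.72205e-05)) = -7.94239e-08.
Running total after k=2: 0.000757544.
Order-3 term: 1/30240 · (-3.73094e-09 − (-5.00679e-05)) = 1.65556e-09.
Running total after k=3: 0.000757545.
Order-4 term: −1/1209600 · (-6.34754e-10 − (-7.04080e-05)) = -5.82071e-11.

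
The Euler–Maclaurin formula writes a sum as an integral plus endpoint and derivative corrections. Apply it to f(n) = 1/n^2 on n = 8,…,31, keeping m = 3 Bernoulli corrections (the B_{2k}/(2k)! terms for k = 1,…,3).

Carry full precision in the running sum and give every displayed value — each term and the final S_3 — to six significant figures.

S_3 ≈ 0.101394

The integral term ∫_8^31 1/x^2 dx = 0.0927419.
Boundary: ½(f(8) + f(31)) = ½(0.0156250 + 0.00104058) = 0.00833279.
Integral + boundary = 0.101075.
Correction k=1: B_{2}/2! · (f^{(1)}(31) − f^{(1)}(8)) = 1/12 · (-6.71344e-05 − (-0.00390625)) = 0.000319926.
Running total after k=1: 0.101395.
Correction k=2: B_{4}/4! · (f^{(3)}(31) − f^{(3)}(8)) = −1/720 · (-8.38306e-07 − (-0.000732422)) = -1.01609e-06.
Running total after k=2: 0.101394.
Correction k=3: B_{6}/6! · (f^{(5)}(31) − f^{(5)}(8)) = 1/30240 · (-2.61698e-08 − (-0.000343323)) = 1.13524e-08.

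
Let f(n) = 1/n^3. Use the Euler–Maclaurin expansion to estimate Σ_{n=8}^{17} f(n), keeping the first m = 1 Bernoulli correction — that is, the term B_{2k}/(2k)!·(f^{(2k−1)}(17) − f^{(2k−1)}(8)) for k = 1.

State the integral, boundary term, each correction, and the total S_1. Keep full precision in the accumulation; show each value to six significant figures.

∫_8^17 1/x^3 dx evaluates to 0.00608240.
Boundary: ½(f(8) + f(17)) = ½(0.00195312 + 0.000203542) = 0.00107833.
Running total after boundary: 0.00716073.
Correction k=1: B_{2}/2! · (f^{(1)}(17) − f^{(1)}(8)) = 1/12 · (-3.59191e-05 − (-0.000732422)) = 5.80419e-05.

S_1 ≈ 0.00721877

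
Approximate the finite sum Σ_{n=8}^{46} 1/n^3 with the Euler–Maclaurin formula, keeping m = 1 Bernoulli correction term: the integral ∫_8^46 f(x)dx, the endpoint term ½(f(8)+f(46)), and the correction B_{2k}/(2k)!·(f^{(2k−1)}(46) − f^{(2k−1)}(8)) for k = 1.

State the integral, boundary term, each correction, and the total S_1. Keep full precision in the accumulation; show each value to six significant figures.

S_1 ≈ 0.00861888

Integral: ∫_8^46 1/x^3 dx = 0.00757621.
½[f(8) + f(46)] = ½[0.00195312 + 1.02737e-05] = 0.000981699.
Running total after boundary: 0.00855790.
Order-1 term: 1/12 · (-6.70023e-07 − (-0.000732422)) = 6.09793e-05.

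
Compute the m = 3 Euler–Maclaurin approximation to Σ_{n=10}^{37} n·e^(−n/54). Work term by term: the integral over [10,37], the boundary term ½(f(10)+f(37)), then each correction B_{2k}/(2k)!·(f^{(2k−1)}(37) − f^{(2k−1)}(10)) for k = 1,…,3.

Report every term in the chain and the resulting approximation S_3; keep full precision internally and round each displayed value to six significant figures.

Integral: ∫_10^37 x·e^(−x/54) dx = 395.124.
½[f(10) + f(37)] = ½[8.30950 + 18.6479] = 13.4787.
So far: 408.603.
Correction k=1: B_{2}/2! · (f^{(1)}(37) − f^{(1)}(10)) = 1/12 · (0.158666 − 0.677071) = -0.0432004.
After k=1: 408.559.
Correction k=2: B_{4}/4! · (f^{(3)}(37) − f^{(3)}(10)) = −1/720 · (0.000400089 − 0.000802116) = 5.58371e-07.
After k=2: 408.559.
Correction k=3: B_{6}/6! · (f^{(5)}(37) − f^{(5)}(10)) = 1/30240 · (2.55750e-07 − 4.70522e-07) = -7.10225e-12.

S_3 ≈ 408.559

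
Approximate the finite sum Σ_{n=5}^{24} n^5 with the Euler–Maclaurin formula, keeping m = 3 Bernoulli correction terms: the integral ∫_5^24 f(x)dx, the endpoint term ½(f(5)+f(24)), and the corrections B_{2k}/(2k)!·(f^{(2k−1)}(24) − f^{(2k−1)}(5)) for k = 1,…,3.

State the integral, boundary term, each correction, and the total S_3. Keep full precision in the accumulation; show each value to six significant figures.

S_3 ≈ 3.59687e+07

∫_5^24 x^5 dx evaluates to 3.18479e+07.
Boundary: ½(f(5) + f(24)) = ½(3125.00 + 7.96262e+06) = 3.98287e+06.
Running total after boundary: 3.58308e+07.
Order-1 term: 1/12 · (1.65888e+06 − 3125.00) = 137980.
Partial sum through k=1: 3.59687e+07.
Order-2 term: −1/720 · (34560.0 − 1500.00) = -45.9167.
Partial sum through k=2: 3.59687e+07.
Order-3 term: 1/30240 · (120.000 − 120.000) = 0.00000.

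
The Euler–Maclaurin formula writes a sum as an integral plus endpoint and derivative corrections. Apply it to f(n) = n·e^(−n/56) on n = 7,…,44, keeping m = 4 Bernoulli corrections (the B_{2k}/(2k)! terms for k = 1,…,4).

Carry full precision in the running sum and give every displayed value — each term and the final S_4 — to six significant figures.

∫_7^44 x·e^(−x/56) dx evaluates to 561.003.
½[f(7) + f(44)] = ½[6.17748 + 20.0549] = 13.1162.
Integral + boundary = 574.119.
k=1: B_{2}/(2)! × [f^{(1)}(44) − f^{(1)}(7)] = 1/12 × (0.0976701 − 0.772185) = -0.0562096.
Partial sum through k=1: 574.063.
k=2: B_{4}/(4)! × [f^{(3)}(44) − f^{(3)}(7)] = −1/720 × (0.000321830 − 0.000809049) = 6.76694e-07.
Partial sum through k=2: 574.063.
k=3: B_{6}/(6)! × [f^{(5)}(44) − f^{(5)}(7)] = 1/30240 × (1.95317e-07 − 4.37457e-07) = -8.00728e-12.
Partial sum through k=3: 574.063.
k=4: B_{8}/(8)! × [f^{(7)}(44) − f^{(7)}(7)] = −1/1209600 × (9.18400e-11 − 1.96724e-10) = 8.67098e-17.

S_4 ≈ 574.063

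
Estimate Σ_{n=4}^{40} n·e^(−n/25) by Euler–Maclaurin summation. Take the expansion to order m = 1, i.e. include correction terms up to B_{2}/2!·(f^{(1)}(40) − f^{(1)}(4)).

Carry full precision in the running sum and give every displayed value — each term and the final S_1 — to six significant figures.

S_1 ≈ 295.395

The integral term ∫_4^40 x·e^(−x/25) dx = 289.722.
Boundary: ½(f(4) + f(40)) = ½(3.40858 + 8.07586) = 5.74222.
So far: 295.465.
Order-1 term: 1/12 · (-0.121138 − 0.715801) = -0.0697449.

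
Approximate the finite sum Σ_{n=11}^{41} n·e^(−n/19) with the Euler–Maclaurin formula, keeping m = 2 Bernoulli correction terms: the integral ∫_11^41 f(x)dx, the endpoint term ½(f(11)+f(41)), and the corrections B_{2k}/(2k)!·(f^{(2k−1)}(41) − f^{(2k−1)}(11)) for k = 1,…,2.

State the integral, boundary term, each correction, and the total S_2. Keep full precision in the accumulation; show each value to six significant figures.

Integral: ∫_11^41 x·e^(−x/19) dx = 187.730.
Boundary: ½(f(11) + f(41)) = ½(6.16537 + 4.73829) = 5.45183.
Integral + boundary = 193.182.
k=1: B_{2}/(2)! × [f^{(1)}(41) − f^{(1)}(11)] = 1/12 × (-0.133816 − 0.235995) = -0.0308176.
After k=1: 193.151.
k=2: B_{4}/(4)! × [f^{(3)}(41) − f^{(3)}(11)] = −1/720 × (0.000269586 − 0.00375892) = 4.84630e-06.

S_2 ≈ 193.151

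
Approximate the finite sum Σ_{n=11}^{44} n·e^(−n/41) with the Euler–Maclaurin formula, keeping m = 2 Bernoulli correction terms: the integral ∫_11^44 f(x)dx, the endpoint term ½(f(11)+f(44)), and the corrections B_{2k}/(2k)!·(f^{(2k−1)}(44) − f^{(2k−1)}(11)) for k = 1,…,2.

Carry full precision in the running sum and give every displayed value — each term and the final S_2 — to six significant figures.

S_2 ≈ 450.385

Integral: ∫_11^44 x·e^(−x/41) dx = 438.706.
Endpoint term: (f(11) + f(44))/2 = (8.41152 + 15.0446)/2 = 11.7281.
Running total after boundary: 450.434.
k=1: B_{2}/(2)! × [f^{(1)}(44) − f^{(1)}(11)] = 1/12 × (-0.0250187 − 0.559525) = -0.0487120.
Partial sum through k=1: 450.385.
k=2: B_{4}/(4)! × [f^{(3)}(44) − f^{(3)}(11)] = −1/720 × (0.000391925 − 0.00124265) = 1.18156e-06.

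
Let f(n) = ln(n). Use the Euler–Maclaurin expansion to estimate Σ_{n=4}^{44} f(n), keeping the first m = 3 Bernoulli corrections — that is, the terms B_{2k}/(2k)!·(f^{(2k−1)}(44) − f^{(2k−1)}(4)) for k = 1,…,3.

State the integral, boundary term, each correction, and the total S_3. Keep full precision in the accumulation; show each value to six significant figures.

∫_4^44 ln(x) dx evaluates to 120.959.
Boundary: ½(f(4) + f(44)) = ½(1.38629 + 3.78419) = 2.58524.
Running total after boundary: 123.544.
k=1: B_{2}/(2)! × [f^{(1)}(44) − f^{(1)}(4)] = 1/12 × (0.0227273 − 0.250000) = -0.0189394.
Running total after k=1: 123.525.
k=2: B_{4}/(4)! × [f^{(3)}(44) − f^{(3)}(4)] = −1/720 × (2.34786e-05 − 0.0312500) = 4.33702e-05.
Running total after k=2: 123.526.
k=3: B_{6}/(6)! × [f^{(5)}(44) − f^{(5)}(4)] = 1/30240 × (1.45528e-07 − 0.0234375) = -7.75045e-07.

S_3 ≈ 123.526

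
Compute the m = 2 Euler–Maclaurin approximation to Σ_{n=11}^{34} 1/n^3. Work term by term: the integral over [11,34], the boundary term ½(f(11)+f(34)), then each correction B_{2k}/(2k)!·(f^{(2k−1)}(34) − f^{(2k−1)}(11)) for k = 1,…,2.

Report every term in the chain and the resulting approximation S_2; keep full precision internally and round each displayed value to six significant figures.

Integral: ∫_11^34 1/x^3 dx = 0.00369971.
½[f(11) + f(34)] = ½[0.000751315 + 2.54427e-05] = 0.000388379.
Running total after boundary: 0.00408808.
Order-1 term: 1/12 · (-2.24494e-06 − (-0.000204904)) = 1.68883e-05.
After k=1: 0.00410497.
Order-2 term: −1/720 · (-3.88399e-08 − (-3.38684e-05)) = -4.69855e-08.

S_2 ≈ 0.00410493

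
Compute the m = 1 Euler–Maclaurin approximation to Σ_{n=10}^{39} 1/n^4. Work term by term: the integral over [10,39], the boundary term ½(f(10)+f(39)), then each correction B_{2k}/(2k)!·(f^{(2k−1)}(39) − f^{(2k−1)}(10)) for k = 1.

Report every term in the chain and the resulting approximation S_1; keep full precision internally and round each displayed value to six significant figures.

Integral: ∫_10^39 1/x^4 dx = 0.000327714.
½[f(10) + f(39)] = ½[0.000100000 + 4.32257e-07] = 5.02161e-05.
Integral + boundary = 0.000377930.
Order-1 term: 1/12 · (-4.43340e-08 − (-4.00000e-05)) = 3.32964e-06.

S_1 ≈ 0.000381260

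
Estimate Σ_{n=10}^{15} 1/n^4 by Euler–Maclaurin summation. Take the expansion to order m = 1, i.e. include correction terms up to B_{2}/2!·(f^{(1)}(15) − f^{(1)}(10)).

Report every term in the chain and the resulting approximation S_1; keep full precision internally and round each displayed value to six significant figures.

∫_10^15 1/x^4 dx evaluates to 0.000234568.
½[f(10) + f(15)] = ½[0.000100000 + 1.97531e-05] = 5.98765e-05.
Running total after boundary: 0.000294444.
Order-1 term: 1/12 · (-5.26749e-06 − (-4.00000e-05)) = 2.89438e-06.

S_1 ≈ 0.000297339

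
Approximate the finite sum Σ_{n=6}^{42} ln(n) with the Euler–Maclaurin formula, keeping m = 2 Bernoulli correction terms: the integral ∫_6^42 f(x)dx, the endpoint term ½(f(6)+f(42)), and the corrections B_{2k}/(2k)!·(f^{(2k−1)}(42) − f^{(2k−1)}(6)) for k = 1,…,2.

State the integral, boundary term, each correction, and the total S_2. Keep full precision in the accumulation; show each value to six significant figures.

Integral: ∫_6^42 ln(x) dx = 110.232.
Boundary: ½(f(6) + f(42)) = ½(1.79176 + 3.73767) = 2.76471.
Integral + boundary = 112.996.
k=1: B_{2}/(2)! × [f^{(1)}(42) − f^{(1)}(6)] = 1/12 × (0.0238095 − 0.166667) = -0.0119048.
Running total after k=1: 112.984.
k=2: B_{4}/(4)! × [f^{(3)}(42) − f^{(3)}(6)] = −1/720 × (2.69949e-05 − 0.00925926) = 1.28226e-05.

S_2 ≈ 112.984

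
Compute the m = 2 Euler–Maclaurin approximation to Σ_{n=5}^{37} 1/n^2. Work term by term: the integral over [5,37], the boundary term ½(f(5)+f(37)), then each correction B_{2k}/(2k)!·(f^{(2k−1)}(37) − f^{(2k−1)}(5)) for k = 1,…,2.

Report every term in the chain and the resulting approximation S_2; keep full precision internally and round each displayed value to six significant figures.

S_2 ≈ 0.194658

Integral: ∫_5^37 1/x^2 dx = 0.172973.
Boundary: ½(f(5) + f(37)) = ½(0.0400000 + 0.000730460) = 0.0203652.
Running total after boundary: 0.193338.
Correction k=1: B_{2}/2! · (f^{(1)}(37) − f^{(1)}(5)) = 1/12 · (-3.94843e-05 − (-0.0160000)) = 0.00133004.
Running total after k=1: 0.194668.
Correction k=2: B_{4}/4! · (f^{(3)}(37) − f^{(3)}(5)) = −1/720 · (-3.46101e-07 − (-0.00768000)) = -1.06662e-05.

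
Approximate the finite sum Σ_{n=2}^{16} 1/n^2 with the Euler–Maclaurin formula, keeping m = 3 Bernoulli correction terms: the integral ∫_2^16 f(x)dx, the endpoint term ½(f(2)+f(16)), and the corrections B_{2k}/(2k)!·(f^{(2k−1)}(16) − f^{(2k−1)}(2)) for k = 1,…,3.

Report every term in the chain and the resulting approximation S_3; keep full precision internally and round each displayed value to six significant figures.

∫_2^16 1/x^2 dx evaluates to 0.437500.
Boundary: ½(f(2) + f(16)) = ½(0.250000 + 0.00390625) = 0.126953.
Running total after boundary: 0.564453.
Correction k=1: B_{2}/2! · (f^{(1)}(16) − f^{(1)}(2)) = 1/12 · (-0.000488281 − (-0.250000)) = 0.0207926.
Running total after k=1: 0.585246.
Correction k=2: B_{4}/4! · (f^{(3)}(16) − f^{(3)}(2)) = −1/720 · (-2.28882e-05 − (-0.750000)) = -0.00104163.
Running total after k=2: 0.584204.
Correction k=3: B_{6}/6! · (f^{(5)}(16) − f^{(5)}(2)) = 1/30240 · (-2.68221e-06 − (-5.62500)) = 0.000186012.

S_3 ≈ 0.584390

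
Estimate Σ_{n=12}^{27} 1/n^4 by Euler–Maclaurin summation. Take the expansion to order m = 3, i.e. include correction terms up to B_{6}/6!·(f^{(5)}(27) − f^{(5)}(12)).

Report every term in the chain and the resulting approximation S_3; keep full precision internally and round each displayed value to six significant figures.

S_3 ≈ 0.000202331

Integral: ∫_12^27 1/x^4 dx = 0.000175966.
Endpoint term: (f(12) + f(27))/2 = (4.82253e-05 + 1.88168e-06)/2 = 2.50535e-05.
Running total after boundary: 0.000201020.
Order-1 term: 1/12 · (-2.78767e-07 − (-1.60751e-05)) = 1.31636e-06.
After k=1: 0.000202336.
Order-2 term: −1/720 · (-1.14719e-08 − (-3.34898e-06)) = -4.63543e-09.
After k=2: 0.000202331.
Order-3 term: 1/30240 · (-8.81242e-10 − (-1.30238e-06)) = 4.30390e-11.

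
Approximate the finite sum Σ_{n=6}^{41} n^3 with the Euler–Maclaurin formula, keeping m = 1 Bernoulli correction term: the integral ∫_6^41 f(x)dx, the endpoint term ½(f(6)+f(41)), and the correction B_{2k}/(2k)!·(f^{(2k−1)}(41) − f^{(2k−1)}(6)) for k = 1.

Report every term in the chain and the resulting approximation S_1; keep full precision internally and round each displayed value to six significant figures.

Integral: ∫_6^41 x^3 dx = 706116.
Endpoint term: (f(6) + f(41))/2 = (216.000 + 68921.0)/2 = 34568.5.
So far: 740685.
Correction k=1: B_{2}/2! · (f^{(1)}(41) − f^{(1)}(6)) = 1/12 · (5043.00 − 108.000) = 411.250.

S_1 ≈ 741096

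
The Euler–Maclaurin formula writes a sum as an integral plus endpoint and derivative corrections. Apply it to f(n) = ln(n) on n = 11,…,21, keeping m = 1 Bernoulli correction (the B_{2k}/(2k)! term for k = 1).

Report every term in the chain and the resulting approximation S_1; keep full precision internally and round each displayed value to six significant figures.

S_1 ≈ 30.2757

∫_11^21 ln(x) dx evaluates to 27.5581.
Endpoint term: (f(11) + f(21))/2 = (2.39790 + 3.04452)/2 = 2.72121.
So far: 30.2793.
Correction k=1: B_{2}/2! · (f^{(1)}(21) − f^{(1)}(11)) = 1/12 · (0.0476190 − 0.0909091) = -0.00360750.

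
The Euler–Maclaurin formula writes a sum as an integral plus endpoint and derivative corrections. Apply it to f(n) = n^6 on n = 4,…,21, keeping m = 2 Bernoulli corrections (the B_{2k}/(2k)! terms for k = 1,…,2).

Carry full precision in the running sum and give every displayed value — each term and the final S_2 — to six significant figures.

S_2 ≈ 3.02221e+08

∫_4^21 x^6 dx evaluates to 2.57296e+08.
Boundary: ½(f(4) + f(21)) = ½(4096.00 + 8.57661e+07) = 4.28851e+07.
So far: 3.00181e+08.
Order-1 term: 1/12 · (2.45046e+07 − 6144.00) = 2.04154e+06.
Partial sum through k=1: 3.02223e+08.
Order-2 term: −1/720 · (1.11132e+06 − 7680.00) = -1532.83.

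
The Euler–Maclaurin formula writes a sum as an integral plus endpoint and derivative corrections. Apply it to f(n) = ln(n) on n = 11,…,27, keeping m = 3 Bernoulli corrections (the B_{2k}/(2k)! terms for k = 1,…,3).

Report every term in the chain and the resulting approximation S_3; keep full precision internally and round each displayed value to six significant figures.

Integral: ∫_11^27 ln(x) dx = 46.6107.
Boundary: ½(f(11) + f(27)) = ½(2.39790 + 3.29584) = 2.84687.
Integral + boundary = 49.4576.
Correction k=1: B_{2}/2! · (f^{(1)}(27) − f^{(1)}(11)) = 1/12 · (0.0370370 − 0.0909091) = -0.00448934.
After k=1: 49.4531.
Correction k=2: B_{4}/4! · (f^{(3)}(27) − f^{(3)}(11)) = −1/720 · (0.000101611 − 0.00150263) = 1.94586e-06.
After k=2: 49.4531.
Correction k=3: B_{6}/6! · (f^{(5)}(27) − f^{(5)}(11)) = 1/30240 · (1.67260e-06 − 0.000149021) = -4.87264e-09.

S_3 ≈ 49.4531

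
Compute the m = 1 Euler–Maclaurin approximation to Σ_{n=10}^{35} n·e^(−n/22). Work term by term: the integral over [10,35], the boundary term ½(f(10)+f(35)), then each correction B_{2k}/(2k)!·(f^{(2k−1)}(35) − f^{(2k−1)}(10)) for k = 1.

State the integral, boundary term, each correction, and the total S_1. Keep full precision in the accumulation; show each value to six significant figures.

S_1 ≈ 198.064

The integral term ∫_10^35 x·e^(−x/22) dx = 191.364.
½[f(10) + f(35)] = ½[6.34736 + 7.13091] = 6.73914.
Running total after boundary: 198.103.
Order-1 term: 1/12 · (-0.120392 − 0.346220) = -0.0388843.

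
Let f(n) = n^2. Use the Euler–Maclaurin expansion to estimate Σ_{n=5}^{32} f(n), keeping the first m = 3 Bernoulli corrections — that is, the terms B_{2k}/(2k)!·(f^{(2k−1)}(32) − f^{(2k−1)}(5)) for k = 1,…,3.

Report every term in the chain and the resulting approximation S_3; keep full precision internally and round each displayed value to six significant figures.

S_3 ≈ 11410.0

The integral term ∫_5^32 x^2 dx = 10881.0.
½[f(5) + f(32)] = ½[25.0000 + 1024.00] = 524.500.
Integral + boundary = 11405.5.
Order-1 term: 1/12 · (64.0000 − 10.0000) = 4.50000.
After k=1: 11410.0.
Order-2 term: −1/720 · (0.00000 − 0.00000) = 0.00000.
After k=2: 11410.0.
Order-3 term: 1/30240 · (0.00000 − 0.00000) = 0.00000.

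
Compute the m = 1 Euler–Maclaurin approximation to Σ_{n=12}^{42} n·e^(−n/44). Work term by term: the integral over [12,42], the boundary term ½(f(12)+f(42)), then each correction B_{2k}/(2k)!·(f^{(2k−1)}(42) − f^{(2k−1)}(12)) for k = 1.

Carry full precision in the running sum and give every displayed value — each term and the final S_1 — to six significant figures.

The integral term ∫_12^42 x·e^(−x/44) dx = 419.053.
Endpoint term: (f(12) + f(42))/2 = (9.13560 + 16.1695)/2 = 12.6525.
Integral + boundary = 431.706.
Correction k=1: B_{2}/2! · (f^{(1)}(42) − f^{(1)}(12)) = 1/12 · (0.0174994 − 0.553673) = -0.0446811.

S_1 ≈ 431.661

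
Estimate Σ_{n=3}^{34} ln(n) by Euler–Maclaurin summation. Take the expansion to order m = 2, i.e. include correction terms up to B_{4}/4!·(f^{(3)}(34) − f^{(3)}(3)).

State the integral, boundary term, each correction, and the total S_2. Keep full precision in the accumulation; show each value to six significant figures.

The integral term ∫_3^34 ln(x) dx = 85.6004.
½[f(3) + f(34)] = ½[1.09861 + 3.52636] = 2.31249.
Running total after boundary: 87.9129.
k=1: B_{2}/(2)! × [f^{(1)}(34) − f^{(1)}(3)] = 1/12 × (0.0294118 − 0.333333) = -0.0253268.
Partial sum through k=1: 87.8876.
k=2: B_{4}/(4)! × [f^{(3)}(34) − f^{(3)}(3)] = −1/720 × (5.08854e-05 − 0.0740741) = 0.000102810.

S_2 ≈ 87.8877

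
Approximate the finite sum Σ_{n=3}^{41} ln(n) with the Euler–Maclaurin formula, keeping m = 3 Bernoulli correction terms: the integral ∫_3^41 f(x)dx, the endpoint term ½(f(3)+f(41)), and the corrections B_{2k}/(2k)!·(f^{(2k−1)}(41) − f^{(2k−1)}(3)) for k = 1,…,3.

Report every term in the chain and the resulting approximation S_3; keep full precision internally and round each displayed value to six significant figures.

∫_3^41 ln(x) dx evaluates to 110.961.
Endpoint term: (f(3) + f(41))/2 = (1.09861 + 3.71357)/2 = 2.40609.
So far: 113.367.
Correction k=1: B_{2}/2! · (f^{(1)}(41) − f^{(1)}(3)) = 1/12 · (0.0243902 − 0.333333) = -0.0257453.
Running total after k=1: 113.341.
Correction k=2: B_{4}/4! · (f^{(3)}(41) − f^{(3)}(3)) = −1/720 · (2.90187e-05 − 0.0740741) = 0.000102840.
Running total after k=2: 113.341.
Correction k=3: B_{6}/6! · (f^{(5)}(41) − f^{(5)}(3)) = 1/30240 · (2.07153e-07 − 0.0987654) = -3.26605e-06.

S_3 ≈ 113.341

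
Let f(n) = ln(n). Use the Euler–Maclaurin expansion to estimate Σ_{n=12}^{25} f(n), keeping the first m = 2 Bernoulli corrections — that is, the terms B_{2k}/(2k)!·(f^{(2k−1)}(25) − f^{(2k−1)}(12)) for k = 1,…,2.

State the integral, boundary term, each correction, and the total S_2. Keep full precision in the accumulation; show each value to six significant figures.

S_2 ≈ 40.5013

Integral: ∫_12^25 ln(x) dx = 37.6530.
Endpoint term: (f(12) + f(25))/2 = (2.48491 + 3.21888)/2 = 2.85189.
Integral + boundary = 40.5049.
Order-1 term: 1/12 · (0.0400000 − 0.0833333) = -0.00361111.
Partial sum through k=1: 40.5013.
Order-2 term: −1/720 · (0.000128000 − 0.00115741) = 1.42973e-06.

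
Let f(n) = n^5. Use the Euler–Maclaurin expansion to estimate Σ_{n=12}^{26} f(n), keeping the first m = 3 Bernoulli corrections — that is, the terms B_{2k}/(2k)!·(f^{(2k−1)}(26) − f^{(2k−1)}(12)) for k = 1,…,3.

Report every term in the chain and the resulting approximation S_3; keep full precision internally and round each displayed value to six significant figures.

S_3 ≈ 5.72351e+07

∫_12^26 x^5 dx evaluates to 5.09883e+07.
Endpoint term: (f(12) + f(26))/2 = (248832 + 1.18814e+07)/2 = 6.06510e+06.
Running total after boundary: 5.70534e+07.
Correction k=1: B_{2}/2! · (f^{(1)}(26) − f^{(1)}(12)) = 1/12 · (2.28488e+06 − 103680) = 181767.
Running total after k=1: 5.72352e+07.
Correction k=2: B_{4}/4! · (f^{(3)}(26) − f^{(3)}(12)) = −1/720 · (40560.0 − 8640.00) = -44.3333.
Running total after k=2: 5.72351e+07.
Correction k=3: B_{6}/6! · (f^{(5)}(26) − f^{(5)}(12)) = 1/30240 · (120.000 − 120.000) = 0.00000.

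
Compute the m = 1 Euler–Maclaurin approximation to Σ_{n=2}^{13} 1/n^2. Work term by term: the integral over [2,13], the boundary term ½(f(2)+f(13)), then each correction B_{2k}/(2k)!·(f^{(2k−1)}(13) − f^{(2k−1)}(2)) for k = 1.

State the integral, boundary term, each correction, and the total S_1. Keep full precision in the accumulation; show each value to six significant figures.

∫_2^13 1/x^2 dx evaluates to 0.423077.
Boundary: ½(f(2) + f(13)) = ½(0.250000 + 0.00591716) = 0.127959.
Integral + boundary = 0.551036.
k=1: B_{2}/(2)! × [f^{(1)}(13) − f^{(1)}(2)] = 1/12 × (-0.000910332 − (-0.250000)) = 0.0207575.

S_1 ≈ 0.571793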